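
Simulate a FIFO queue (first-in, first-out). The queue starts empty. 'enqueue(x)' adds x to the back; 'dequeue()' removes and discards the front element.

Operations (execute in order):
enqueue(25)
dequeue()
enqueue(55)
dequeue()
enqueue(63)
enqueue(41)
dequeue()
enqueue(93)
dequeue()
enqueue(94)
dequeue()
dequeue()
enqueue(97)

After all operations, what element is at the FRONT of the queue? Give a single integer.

enqueue(25): queue = [25]
dequeue(): queue = []
enqueue(55): queue = [55]
dequeue(): queue = []
enqueue(63): queue = [63]
enqueue(41): queue = [63, 41]
dequeue(): queue = [41]
enqueue(93): queue = [41, 93]
dequeue(): queue = [93]
enqueue(94): queue = [93, 94]
dequeue(): queue = [94]
dequeue(): queue = []
enqueue(97): queue = [97]

Answer: 97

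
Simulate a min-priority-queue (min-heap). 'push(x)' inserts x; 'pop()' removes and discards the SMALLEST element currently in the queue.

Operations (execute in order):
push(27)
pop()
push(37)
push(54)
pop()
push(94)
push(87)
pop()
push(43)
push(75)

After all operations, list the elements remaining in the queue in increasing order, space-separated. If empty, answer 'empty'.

Answer: 43 75 87 94

Derivation:
push(27): heap contents = [27]
pop() → 27: heap contents = []
push(37): heap contents = [37]
push(54): heap contents = [37, 54]
pop() → 37: heap contents = [54]
push(94): heap contents = [54, 94]
push(87): heap contents = [54, 87, 94]
pop() → 54: heap contents = [87, 94]
push(43): heap contents = [43, 87, 94]
push(75): heap contents = [43, 75, 87, 94]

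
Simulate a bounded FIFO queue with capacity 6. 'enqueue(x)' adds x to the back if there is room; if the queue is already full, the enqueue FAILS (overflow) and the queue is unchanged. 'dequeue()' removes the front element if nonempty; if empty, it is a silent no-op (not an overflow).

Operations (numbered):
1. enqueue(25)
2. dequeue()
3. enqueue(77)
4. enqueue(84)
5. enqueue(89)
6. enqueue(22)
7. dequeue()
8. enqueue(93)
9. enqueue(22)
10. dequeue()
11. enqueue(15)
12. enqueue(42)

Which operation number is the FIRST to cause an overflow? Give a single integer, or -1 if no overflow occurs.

1. enqueue(25): size=1
2. dequeue(): size=0
3. enqueue(77): size=1
4. enqueue(84): size=2
5. enqueue(89): size=3
6. enqueue(22): size=4
7. dequeue(): size=3
8. enqueue(93): size=4
9. enqueue(22): size=5
10. dequeue(): size=4
11. enqueue(15): size=5
12. enqueue(42): size=6

Answer: -1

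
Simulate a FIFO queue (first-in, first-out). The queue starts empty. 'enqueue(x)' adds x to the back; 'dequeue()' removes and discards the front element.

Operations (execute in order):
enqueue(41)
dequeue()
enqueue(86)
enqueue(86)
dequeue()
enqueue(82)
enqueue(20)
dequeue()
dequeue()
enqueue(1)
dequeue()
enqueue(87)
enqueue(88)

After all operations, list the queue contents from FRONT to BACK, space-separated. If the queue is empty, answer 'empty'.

Answer: 1 87 88

Derivation:
enqueue(41): [41]
dequeue(): []
enqueue(86): [86]
enqueue(86): [86, 86]
dequeue(): [86]
enqueue(82): [86, 82]
enqueue(20): [86, 82, 20]
dequeue(): [82, 20]
dequeue(): [20]
enqueue(1): [20, 1]
dequeue(): [1]
enqueue(87): [1, 87]
enqueue(88): [1, 87, 88]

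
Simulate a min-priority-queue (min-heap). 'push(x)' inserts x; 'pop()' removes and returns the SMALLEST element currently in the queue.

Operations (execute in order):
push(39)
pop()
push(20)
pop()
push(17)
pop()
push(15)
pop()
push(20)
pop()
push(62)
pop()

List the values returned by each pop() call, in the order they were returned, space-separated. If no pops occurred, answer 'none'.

push(39): heap contents = [39]
pop() → 39: heap contents = []
push(20): heap contents = [20]
pop() → 20: heap contents = []
push(17): heap contents = [17]
pop() → 17: heap contents = []
push(15): heap contents = [15]
pop() → 15: heap contents = []
push(20): heap contents = [20]
pop() → 20: heap contents = []
push(62): heap contents = [62]
pop() → 62: heap contents = []

Answer: 39 20 17 15 20 62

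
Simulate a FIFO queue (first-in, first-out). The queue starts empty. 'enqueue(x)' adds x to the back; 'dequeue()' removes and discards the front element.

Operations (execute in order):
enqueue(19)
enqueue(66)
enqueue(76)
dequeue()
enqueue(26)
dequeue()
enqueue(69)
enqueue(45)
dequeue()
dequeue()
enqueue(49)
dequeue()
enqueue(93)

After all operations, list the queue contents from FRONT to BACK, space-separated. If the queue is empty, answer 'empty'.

enqueue(19): [19]
enqueue(66): [19, 66]
enqueue(76): [19, 66, 76]
dequeue(): [66, 76]
enqueue(26): [66, 76, 26]
dequeue(): [76, 26]
enqueue(69): [76, 26, 69]
enqueue(45): [76, 26, 69, 45]
dequeue(): [26, 69, 45]
dequeue(): [69, 45]
enqueue(49): [69, 45, 49]
dequeue(): [45, 49]
enqueue(93): [45, 49, 93]

Answer: 45 49 93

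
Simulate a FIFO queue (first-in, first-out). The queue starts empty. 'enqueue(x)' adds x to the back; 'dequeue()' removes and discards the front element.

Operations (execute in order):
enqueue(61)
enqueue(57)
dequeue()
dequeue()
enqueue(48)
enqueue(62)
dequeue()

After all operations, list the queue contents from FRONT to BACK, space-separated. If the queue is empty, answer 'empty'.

enqueue(61): [61]
enqueue(57): [61, 57]
dequeue(): [57]
dequeue(): []
enqueue(48): [48]
enqueue(62): [48, 62]
dequeue(): [62]

Answer: 62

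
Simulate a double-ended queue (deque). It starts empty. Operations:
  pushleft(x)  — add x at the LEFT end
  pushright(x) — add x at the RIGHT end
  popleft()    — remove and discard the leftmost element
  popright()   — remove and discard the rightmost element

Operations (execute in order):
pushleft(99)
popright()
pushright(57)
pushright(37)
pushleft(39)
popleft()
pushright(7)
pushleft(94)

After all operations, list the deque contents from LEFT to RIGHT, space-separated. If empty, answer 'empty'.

Answer: 94 57 37 7

Derivation:
pushleft(99): [99]
popright(): []
pushright(57): [57]
pushright(37): [57, 37]
pushleft(39): [39, 57, 37]
popleft(): [57, 37]
pushright(7): [57, 37, 7]
pushleft(94): [94, 57, 37, 7]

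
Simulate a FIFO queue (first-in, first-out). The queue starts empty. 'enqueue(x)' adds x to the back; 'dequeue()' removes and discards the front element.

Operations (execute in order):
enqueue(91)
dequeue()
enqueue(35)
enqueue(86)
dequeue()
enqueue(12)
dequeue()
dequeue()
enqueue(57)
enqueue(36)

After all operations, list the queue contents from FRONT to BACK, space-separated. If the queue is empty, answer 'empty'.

enqueue(91): [91]
dequeue(): []
enqueue(35): [35]
enqueue(86): [35, 86]
dequeue(): [86]
enqueue(12): [86, 12]
dequeue(): [12]
dequeue(): []
enqueue(57): [57]
enqueue(36): [57, 36]

Answer: 57 36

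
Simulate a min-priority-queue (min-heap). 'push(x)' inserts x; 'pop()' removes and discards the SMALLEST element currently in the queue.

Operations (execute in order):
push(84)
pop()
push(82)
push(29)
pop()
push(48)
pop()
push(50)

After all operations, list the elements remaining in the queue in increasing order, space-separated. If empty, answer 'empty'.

push(84): heap contents = [84]
pop() → 84: heap contents = []
push(82): heap contents = [82]
push(29): heap contents = [29, 82]
pop() → 29: heap contents = [82]
push(48): heap contents = [48, 82]
pop() → 48: heap contents = [82]
push(50): heap contents = [50, 82]

Answer: 50 82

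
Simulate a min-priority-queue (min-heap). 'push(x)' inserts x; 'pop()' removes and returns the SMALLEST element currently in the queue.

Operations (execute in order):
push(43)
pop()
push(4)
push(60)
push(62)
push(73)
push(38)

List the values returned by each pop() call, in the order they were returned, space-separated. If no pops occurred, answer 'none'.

Answer: 43

Derivation:
push(43): heap contents = [43]
pop() → 43: heap contents = []
push(4): heap contents = [4]
push(60): heap contents = [4, 60]
push(62): heap contents = [4, 60, 62]
push(73): heap contents = [4, 60, 62, 73]
push(38): heap contents = [4, 38, 60, 62, 73]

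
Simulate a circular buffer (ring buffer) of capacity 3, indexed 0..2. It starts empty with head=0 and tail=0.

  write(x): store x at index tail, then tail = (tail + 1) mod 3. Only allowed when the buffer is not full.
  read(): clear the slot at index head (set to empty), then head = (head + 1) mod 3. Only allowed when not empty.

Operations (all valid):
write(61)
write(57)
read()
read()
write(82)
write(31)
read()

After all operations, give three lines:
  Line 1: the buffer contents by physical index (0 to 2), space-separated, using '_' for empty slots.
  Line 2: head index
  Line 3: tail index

Answer: 31 _ _
0
1

Derivation:
write(61): buf=[61 _ _], head=0, tail=1, size=1
write(57): buf=[61 57 _], head=0, tail=2, size=2
read(): buf=[_ 57 _], head=1, tail=2, size=1
read(): buf=[_ _ _], head=2, tail=2, size=0
write(82): buf=[_ _ 82], head=2, tail=0, size=1
write(31): buf=[31 _ 82], head=2, tail=1, size=2
read(): buf=[31 _ _], head=0, tail=1, size=1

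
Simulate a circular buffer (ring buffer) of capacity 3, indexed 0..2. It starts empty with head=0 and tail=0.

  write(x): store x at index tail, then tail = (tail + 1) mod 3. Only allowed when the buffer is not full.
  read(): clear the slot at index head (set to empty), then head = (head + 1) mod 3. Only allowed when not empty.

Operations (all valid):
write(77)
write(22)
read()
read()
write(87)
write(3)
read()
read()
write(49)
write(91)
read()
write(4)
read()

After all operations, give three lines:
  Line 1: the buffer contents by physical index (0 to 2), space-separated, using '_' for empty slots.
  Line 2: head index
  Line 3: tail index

write(77): buf=[77 _ _], head=0, tail=1, size=1
write(22): buf=[77 22 _], head=0, tail=2, size=2
read(): buf=[_ 22 _], head=1, tail=2, size=1
read(): buf=[_ _ _], head=2, tail=2, size=0
write(87): buf=[_ _ 87], head=2, tail=0, size=1
write(3): buf=[3 _ 87], head=2, tail=1, size=2
read(): buf=[3 _ _], head=0, tail=1, size=1
read(): buf=[_ _ _], head=1, tail=1, size=0
write(49): buf=[_ 49 _], head=1, tail=2, size=1
write(91): buf=[_ 49 91], head=1, tail=0, size=2
read(): buf=[_ _ 91], head=2, tail=0, size=1
write(4): buf=[4 _ 91], head=2, tail=1, size=2
read(): buf=[4 _ _], head=0, tail=1, size=1

Answer: 4 _ _
0
1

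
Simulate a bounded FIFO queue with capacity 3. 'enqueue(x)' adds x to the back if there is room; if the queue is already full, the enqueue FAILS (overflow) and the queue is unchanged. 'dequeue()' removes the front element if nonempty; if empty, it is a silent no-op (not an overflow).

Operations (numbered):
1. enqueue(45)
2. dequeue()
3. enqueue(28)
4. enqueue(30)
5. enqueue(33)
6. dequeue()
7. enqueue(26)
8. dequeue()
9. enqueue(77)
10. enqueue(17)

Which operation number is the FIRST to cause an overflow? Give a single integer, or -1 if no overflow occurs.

Answer: 10

Derivation:
1. enqueue(45): size=1
2. dequeue(): size=0
3. enqueue(28): size=1
4. enqueue(30): size=2
5. enqueue(33): size=3
6. dequeue(): size=2
7. enqueue(26): size=3
8. dequeue(): size=2
9. enqueue(77): size=3
10. enqueue(17): size=3=cap → OVERFLOW (fail)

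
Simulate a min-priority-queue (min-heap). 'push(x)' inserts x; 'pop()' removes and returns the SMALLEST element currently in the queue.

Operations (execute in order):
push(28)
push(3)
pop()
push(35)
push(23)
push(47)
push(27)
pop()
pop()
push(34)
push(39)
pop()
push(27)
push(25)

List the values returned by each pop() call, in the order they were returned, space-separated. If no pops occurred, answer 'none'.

push(28): heap contents = [28]
push(3): heap contents = [3, 28]
pop() → 3: heap contents = [28]
push(35): heap contents = [28, 35]
push(23): heap contents = [23, 28, 35]
push(47): heap contents = [23, 28, 35, 47]
push(27): heap contents = [23, 27, 28, 35, 47]
pop() → 23: heap contents = [27, 28, 35, 47]
pop() → 27: heap contents = [28, 35, 47]
push(34): heap contents = [28, 34, 35, 47]
push(39): heap contents = [28, 34, 35, 39, 47]
pop() → 28: heap contents = [34, 35, 39, 47]
push(27): heap contents = [27, 34, 35, 39, 47]
push(25): heap contents = [25, 27, 34, 35, 39, 47]

Answer: 3 23 27 28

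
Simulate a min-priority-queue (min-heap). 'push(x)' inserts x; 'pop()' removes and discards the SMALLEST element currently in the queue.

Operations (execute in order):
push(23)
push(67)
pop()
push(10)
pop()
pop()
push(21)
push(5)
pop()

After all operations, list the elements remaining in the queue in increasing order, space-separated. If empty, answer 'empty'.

Answer: 21

Derivation:
push(23): heap contents = [23]
push(67): heap contents = [23, 67]
pop() → 23: heap contents = [67]
push(10): heap contents = [10, 67]
pop() → 10: heap contents = [67]
pop() → 67: heap contents = []
push(21): heap contents = [21]
push(5): heap contents = [5, 21]
pop() → 5: heap contents = [21]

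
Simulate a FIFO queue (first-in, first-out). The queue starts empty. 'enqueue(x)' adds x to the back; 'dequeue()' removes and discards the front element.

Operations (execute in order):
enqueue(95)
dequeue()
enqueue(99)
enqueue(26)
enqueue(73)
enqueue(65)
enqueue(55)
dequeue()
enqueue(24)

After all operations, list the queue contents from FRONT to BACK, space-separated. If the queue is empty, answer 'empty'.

enqueue(95): [95]
dequeue(): []
enqueue(99): [99]
enqueue(26): [99, 26]
enqueue(73): [99, 26, 73]
enqueue(65): [99, 26, 73, 65]
enqueue(55): [99, 26, 73, 65, 55]
dequeue(): [26, 73, 65, 55]
enqueue(24): [26, 73, 65, 55, 24]

Answer: 26 73 65 55 24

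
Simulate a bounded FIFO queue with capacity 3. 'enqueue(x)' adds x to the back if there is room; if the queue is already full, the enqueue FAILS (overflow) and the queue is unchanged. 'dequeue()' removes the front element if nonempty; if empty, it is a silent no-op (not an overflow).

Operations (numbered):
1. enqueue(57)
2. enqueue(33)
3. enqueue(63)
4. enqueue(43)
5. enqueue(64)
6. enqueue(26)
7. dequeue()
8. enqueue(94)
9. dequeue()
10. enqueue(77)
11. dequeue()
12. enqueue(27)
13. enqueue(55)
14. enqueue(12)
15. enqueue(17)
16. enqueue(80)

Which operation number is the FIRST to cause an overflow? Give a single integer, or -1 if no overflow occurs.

1. enqueue(57): size=1
2. enqueue(33): size=2
3. enqueue(63): size=3
4. enqueue(43): size=3=cap → OVERFLOW (fail)
5. enqueue(64): size=3=cap → OVERFLOW (fail)
6. enqueue(26): size=3=cap → OVERFLOW (fail)
7. dequeue(): size=2
8. enqueue(94): size=3
9. dequeue(): size=2
10. enqueue(77): size=3
11. dequeue(): size=2
12. enqueue(27): size=3
13. enqueue(55): size=3=cap → OVERFLOW (fail)
14. enqueue(12): size=3=cap → OVERFLOW (fail)
15. enqueue(17): size=3=cap → OVERFLOW (fail)
16. enqueue(80): size=3=cap → OVERFLOW (fail)

Answer: 4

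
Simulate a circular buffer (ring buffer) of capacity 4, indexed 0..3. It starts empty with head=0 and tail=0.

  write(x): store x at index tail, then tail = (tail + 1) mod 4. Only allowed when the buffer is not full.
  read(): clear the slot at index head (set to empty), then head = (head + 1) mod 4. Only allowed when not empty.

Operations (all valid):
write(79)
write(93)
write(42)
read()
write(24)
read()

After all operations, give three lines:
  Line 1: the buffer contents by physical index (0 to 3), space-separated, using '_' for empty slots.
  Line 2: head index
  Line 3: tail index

Answer: _ _ 42 24
2
0

Derivation:
write(79): buf=[79 _ _ _], head=0, tail=1, size=1
write(93): buf=[79 93 _ _], head=0, tail=2, size=2
write(42): buf=[79 93 42 _], head=0, tail=3, size=3
read(): buf=[_ 93 42 _], head=1, tail=3, size=2
write(24): buf=[_ 93 42 24], head=1, tail=0, size=3
read(): buf=[_ _ 42 24], head=2, tail=0, size=2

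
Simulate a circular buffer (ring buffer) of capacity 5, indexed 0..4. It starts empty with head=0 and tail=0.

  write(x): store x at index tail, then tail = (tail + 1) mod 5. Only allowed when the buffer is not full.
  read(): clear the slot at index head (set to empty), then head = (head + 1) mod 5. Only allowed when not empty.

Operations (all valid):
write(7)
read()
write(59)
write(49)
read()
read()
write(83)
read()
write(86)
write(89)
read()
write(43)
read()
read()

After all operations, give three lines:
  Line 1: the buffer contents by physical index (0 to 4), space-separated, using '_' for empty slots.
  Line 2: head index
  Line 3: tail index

write(7): buf=[7 _ _ _ _], head=0, tail=1, size=1
read(): buf=[_ _ _ _ _], head=1, tail=1, size=0
write(59): buf=[_ 59 _ _ _], head=1, tail=2, size=1
write(49): buf=[_ 59 49 _ _], head=1, tail=3, size=2
read(): buf=[_ _ 49 _ _], head=2, tail=3, size=1
read(): buf=[_ _ _ _ _], head=3, tail=3, size=0
write(83): buf=[_ _ _ 83 _], head=3, tail=4, size=1
read(): buf=[_ _ _ _ _], head=4, tail=4, size=0
write(86): buf=[_ _ _ _ 86], head=4, tail=0, size=1
write(89): buf=[89 _ _ _ 86], head=4, tail=1, size=2
read(): buf=[89 _ _ _ _], head=0, tail=1, size=1
write(43): buf=[89 43 _ _ _], head=0, tail=2, size=2
read(): buf=[_ 43 _ _ _], head=1, tail=2, size=1
read(): buf=[_ _ _ _ _], head=2, tail=2, size=0

Answer: _ _ _ _ _
2
2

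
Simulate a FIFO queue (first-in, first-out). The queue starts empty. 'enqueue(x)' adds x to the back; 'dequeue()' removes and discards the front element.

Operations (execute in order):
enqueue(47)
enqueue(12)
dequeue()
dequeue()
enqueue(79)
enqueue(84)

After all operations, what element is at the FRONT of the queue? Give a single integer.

Answer: 79

Derivation:
enqueue(47): queue = [47]
enqueue(12): queue = [47, 12]
dequeue(): queue = [12]
dequeue(): queue = []
enqueue(79): queue = [79]
enqueue(84): queue = [79, 84]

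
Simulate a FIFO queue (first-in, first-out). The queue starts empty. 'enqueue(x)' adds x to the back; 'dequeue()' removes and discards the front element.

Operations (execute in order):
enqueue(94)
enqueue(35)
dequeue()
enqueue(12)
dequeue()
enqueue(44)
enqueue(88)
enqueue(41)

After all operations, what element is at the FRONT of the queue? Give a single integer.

Answer: 12

Derivation:
enqueue(94): queue = [94]
enqueue(35): queue = [94, 35]
dequeue(): queue = [35]
enqueue(12): queue = [35, 12]
dequeue(): queue = [12]
enqueue(44): queue = [12, 44]
enqueue(88): queue = [12, 44, 88]
enqueue(41): queue = [12, 44, 88, 41]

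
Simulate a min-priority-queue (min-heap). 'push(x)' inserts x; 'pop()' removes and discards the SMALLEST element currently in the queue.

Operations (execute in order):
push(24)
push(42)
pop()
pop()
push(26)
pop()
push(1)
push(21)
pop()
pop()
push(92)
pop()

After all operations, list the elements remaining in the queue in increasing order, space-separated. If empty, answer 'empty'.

Answer: empty

Derivation:
push(24): heap contents = [24]
push(42): heap contents = [24, 42]
pop() → 24: heap contents = [42]
pop() → 42: heap contents = []
push(26): heap contents = [26]
pop() → 26: heap contents = []
push(1): heap contents = [1]
push(21): heap contents = [1, 21]
pop() → 1: heap contents = [21]
pop() → 21: heap contents = []
push(92): heap contents = [92]
pop() → 92: heap contents = []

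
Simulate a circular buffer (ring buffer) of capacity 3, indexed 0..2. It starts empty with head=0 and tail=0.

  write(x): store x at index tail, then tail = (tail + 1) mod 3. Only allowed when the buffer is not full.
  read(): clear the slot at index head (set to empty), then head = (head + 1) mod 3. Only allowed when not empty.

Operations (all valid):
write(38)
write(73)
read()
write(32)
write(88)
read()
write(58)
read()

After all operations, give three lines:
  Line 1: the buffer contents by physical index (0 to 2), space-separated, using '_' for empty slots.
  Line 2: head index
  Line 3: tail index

write(38): buf=[38 _ _], head=0, tail=1, size=1
write(73): buf=[38 73 _], head=0, tail=2, size=2
read(): buf=[_ 73 _], head=1, tail=2, size=1
write(32): buf=[_ 73 32], head=1, tail=0, size=2
write(88): buf=[88 73 32], head=1, tail=1, size=3
read(): buf=[88 _ 32], head=2, tail=1, size=2
write(58): buf=[88 58 32], head=2, tail=2, size=3
read(): buf=[88 58 _], head=0, tail=2, size=2

Answer: 88 58 _
0
2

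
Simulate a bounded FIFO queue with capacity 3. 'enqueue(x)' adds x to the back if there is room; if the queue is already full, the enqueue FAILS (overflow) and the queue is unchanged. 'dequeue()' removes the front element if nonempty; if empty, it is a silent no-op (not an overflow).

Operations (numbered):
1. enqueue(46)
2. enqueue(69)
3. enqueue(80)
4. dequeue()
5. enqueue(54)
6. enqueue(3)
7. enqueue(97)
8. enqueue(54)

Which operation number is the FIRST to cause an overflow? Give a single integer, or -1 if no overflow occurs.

1. enqueue(46): size=1
2. enqueue(69): size=2
3. enqueue(80): size=3
4. dequeue(): size=2
5. enqueue(54): size=3
6. enqueue(3): size=3=cap → OVERFLOW (fail)
7. enqueue(97): size=3=cap → OVERFLOW (fail)
8. enqueue(54): size=3=cap → OVERFLOW (fail)

Answer: 6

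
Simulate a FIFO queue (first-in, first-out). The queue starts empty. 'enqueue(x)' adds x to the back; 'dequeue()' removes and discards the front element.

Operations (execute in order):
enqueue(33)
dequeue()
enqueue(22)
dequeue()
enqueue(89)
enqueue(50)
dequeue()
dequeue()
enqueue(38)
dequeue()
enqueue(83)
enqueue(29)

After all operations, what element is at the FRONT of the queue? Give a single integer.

enqueue(33): queue = [33]
dequeue(): queue = []
enqueue(22): queue = [22]
dequeue(): queue = []
enqueue(89): queue = [89]
enqueue(50): queue = [89, 50]
dequeue(): queue = [50]
dequeue(): queue = []
enqueue(38): queue = [38]
dequeue(): queue = []
enqueue(83): queue = [83]
enqueue(29): queue = [83, 29]

Answer: 83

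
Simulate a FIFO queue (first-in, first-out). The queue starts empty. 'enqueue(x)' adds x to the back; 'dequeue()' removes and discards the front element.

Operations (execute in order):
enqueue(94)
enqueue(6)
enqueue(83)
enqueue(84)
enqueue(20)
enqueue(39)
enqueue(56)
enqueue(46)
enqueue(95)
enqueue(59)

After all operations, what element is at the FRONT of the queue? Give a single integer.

enqueue(94): queue = [94]
enqueue(6): queue = [94, 6]
enqueue(83): queue = [94, 6, 83]
enqueue(84): queue = [94, 6, 83, 84]
enqueue(20): queue = [94, 6, 83, 84, 20]
enqueue(39): queue = [94, 6, 83, 84, 20, 39]
enqueue(56): queue = [94, 6, 83, 84, 20, 39, 56]
enqueue(46): queue = [94, 6, 83, 84, 20, 39, 56, 46]
enqueue(95): queue = [94, 6, 83, 84, 20, 39, 56, 46, 95]
enqueue(59): queue = [94, 6, 83, 84, 20, 39, 56, 46, 95, 59]

Answer: 94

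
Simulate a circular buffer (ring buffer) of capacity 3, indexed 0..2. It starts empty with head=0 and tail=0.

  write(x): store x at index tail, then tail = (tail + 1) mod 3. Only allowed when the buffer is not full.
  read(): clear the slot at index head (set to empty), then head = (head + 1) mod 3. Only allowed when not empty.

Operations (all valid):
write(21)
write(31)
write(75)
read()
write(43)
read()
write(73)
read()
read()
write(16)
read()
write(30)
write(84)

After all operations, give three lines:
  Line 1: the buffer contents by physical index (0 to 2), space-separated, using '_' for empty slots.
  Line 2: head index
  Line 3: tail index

write(21): buf=[21 _ _], head=0, tail=1, size=1
write(31): buf=[21 31 _], head=0, tail=2, size=2
write(75): buf=[21 31 75], head=0, tail=0, size=3
read(): buf=[_ 31 75], head=1, tail=0, size=2
write(43): buf=[43 31 75], head=1, tail=1, size=3
read(): buf=[43 _ 75], head=2, tail=1, size=2
write(73): buf=[43 73 75], head=2, tail=2, size=3
read(): buf=[43 73 _], head=0, tail=2, size=2
read(): buf=[_ 73 _], head=1, tail=2, size=1
write(16): buf=[_ 73 16], head=1, tail=0, size=2
read(): buf=[_ _ 16], head=2, tail=0, size=1
write(30): buf=[30 _ 16], head=2, tail=1, size=2
write(84): buf=[30 84 16], head=2, tail=2, size=3

Answer: 30 84 16
2
2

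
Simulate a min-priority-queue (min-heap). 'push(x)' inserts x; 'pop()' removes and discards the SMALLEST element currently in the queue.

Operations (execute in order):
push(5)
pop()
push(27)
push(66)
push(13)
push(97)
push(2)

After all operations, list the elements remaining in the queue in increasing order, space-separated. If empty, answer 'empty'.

Answer: 2 13 27 66 97

Derivation:
push(5): heap contents = [5]
pop() → 5: heap contents = []
push(27): heap contents = [27]
push(66): heap contents = [27, 66]
push(13): heap contents = [13, 27, 66]
push(97): heap contents = [13, 27, 66, 97]
push(2): heap contents = [2, 13, 27, 66, 97]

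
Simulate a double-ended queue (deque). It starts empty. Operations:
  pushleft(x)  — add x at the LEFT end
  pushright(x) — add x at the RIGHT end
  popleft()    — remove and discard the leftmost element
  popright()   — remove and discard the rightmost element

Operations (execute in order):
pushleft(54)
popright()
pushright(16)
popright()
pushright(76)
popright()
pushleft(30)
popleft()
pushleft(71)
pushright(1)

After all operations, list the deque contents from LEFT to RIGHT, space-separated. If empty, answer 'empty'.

pushleft(54): [54]
popright(): []
pushright(16): [16]
popright(): []
pushright(76): [76]
popright(): []
pushleft(30): [30]
popleft(): []
pushleft(71): [71]
pushright(1): [71, 1]

Answer: 71 1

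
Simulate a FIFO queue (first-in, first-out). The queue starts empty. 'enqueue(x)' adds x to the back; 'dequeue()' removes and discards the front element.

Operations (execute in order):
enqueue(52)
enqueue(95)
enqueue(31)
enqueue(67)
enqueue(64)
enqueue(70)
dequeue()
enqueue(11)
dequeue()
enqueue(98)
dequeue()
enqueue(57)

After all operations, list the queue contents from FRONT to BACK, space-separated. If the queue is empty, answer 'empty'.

enqueue(52): [52]
enqueue(95): [52, 95]
enqueue(31): [52, 95, 31]
enqueue(67): [52, 95, 31, 67]
enqueue(64): [52, 95, 31, 67, 64]
enqueue(70): [52, 95, 31, 67, 64, 70]
dequeue(): [95, 31, 67, 64, 70]
enqueue(11): [95, 31, 67, 64, 70, 11]
dequeue(): [31, 67, 64, 70, 11]
enqueue(98): [31, 67, 64, 70, 11, 98]
dequeue(): [67, 64, 70, 11, 98]
enqueue(57): [67, 64, 70, 11, 98, 57]

Answer: 67 64 70 11 98 57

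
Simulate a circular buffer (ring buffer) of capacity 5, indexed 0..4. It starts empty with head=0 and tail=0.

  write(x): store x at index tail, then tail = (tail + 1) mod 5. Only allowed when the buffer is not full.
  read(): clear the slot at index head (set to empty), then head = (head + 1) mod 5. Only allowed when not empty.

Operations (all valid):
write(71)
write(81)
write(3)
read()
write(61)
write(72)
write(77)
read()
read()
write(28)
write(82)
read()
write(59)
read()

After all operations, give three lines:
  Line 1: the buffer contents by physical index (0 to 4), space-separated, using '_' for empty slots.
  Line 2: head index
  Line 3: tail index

write(71): buf=[71 _ _ _ _], head=0, tail=1, size=1
write(81): buf=[71 81 _ _ _], head=0, tail=2, size=2
write(3): buf=[71 81 3 _ _], head=0, tail=3, size=3
read(): buf=[_ 81 3 _ _], head=1, tail=3, size=2
write(61): buf=[_ 81 3 61 _], head=1, tail=4, size=3
write(72): buf=[_ 81 3 61 72], head=1, tail=0, size=4
write(77): buf=[77 81 3 61 72], head=1, tail=1, size=5
read(): buf=[77 _ 3 61 72], head=2, tail=1, size=4
read(): buf=[77 _ _ 61 72], head=3, tail=1, size=3
write(28): buf=[77 28 _ 61 72], head=3, tail=2, size=4
write(82): buf=[77 28 82 61 72], head=3, tail=3, size=5
read(): buf=[77 28 82 _ 72], head=4, tail=3, size=4
write(59): buf=[77 28 82 59 72], head=4, tail=4, size=5
read(): buf=[77 28 82 59 _], head=0, tail=4, size=4

Answer: 77 28 82 59 _
0
4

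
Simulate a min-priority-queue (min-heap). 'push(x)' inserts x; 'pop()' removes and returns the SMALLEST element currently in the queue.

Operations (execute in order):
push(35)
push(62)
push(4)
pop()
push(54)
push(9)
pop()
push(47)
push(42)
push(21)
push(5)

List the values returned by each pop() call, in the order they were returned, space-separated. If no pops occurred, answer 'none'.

Answer: 4 9

Derivation:
push(35): heap contents = [35]
push(62): heap contents = [35, 62]
push(4): heap contents = [4, 35, 62]
pop() → 4: heap contents = [35, 62]
push(54): heap contents = [35, 54, 62]
push(9): heap contents = [9, 35, 54, 62]
pop() → 9: heap contents = [35, 54, 62]
push(47): heap contents = [35, 47, 54, 62]
push(42): heap contents = [35, 42, 47, 54, 62]
push(21): heap contents = [21, 35, 42, 47, 54, 62]
push(5): heap contents = [5, 21, 35, 42, 47, 54, 62]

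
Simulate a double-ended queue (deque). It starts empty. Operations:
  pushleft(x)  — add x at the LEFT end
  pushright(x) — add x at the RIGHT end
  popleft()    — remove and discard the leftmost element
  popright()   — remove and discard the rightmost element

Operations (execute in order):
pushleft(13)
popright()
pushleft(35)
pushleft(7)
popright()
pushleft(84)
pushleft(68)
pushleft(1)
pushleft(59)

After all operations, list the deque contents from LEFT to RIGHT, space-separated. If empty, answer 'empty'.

pushleft(13): [13]
popright(): []
pushleft(35): [35]
pushleft(7): [7, 35]
popright(): [7]
pushleft(84): [84, 7]
pushleft(68): [68, 84, 7]
pushleft(1): [1, 68, 84, 7]
pushleft(59): [59, 1, 68, 84, 7]

Answer: 59 1 68 84 7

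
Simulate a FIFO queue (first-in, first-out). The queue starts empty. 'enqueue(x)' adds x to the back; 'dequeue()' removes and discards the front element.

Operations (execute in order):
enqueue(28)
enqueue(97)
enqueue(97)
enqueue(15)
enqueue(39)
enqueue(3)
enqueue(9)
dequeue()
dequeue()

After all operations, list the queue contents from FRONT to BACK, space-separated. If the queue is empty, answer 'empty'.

enqueue(28): [28]
enqueue(97): [28, 97]
enqueue(97): [28, 97, 97]
enqueue(15): [28, 97, 97, 15]
enqueue(39): [28, 97, 97, 15, 39]
enqueue(3): [28, 97, 97, 15, 39, 3]
enqueue(9): [28, 97, 97, 15, 39, 3, 9]
dequeue(): [97, 97, 15, 39, 3, 9]
dequeue(): [97, 15, 39, 3, 9]

Answer: 97 15 39 3 9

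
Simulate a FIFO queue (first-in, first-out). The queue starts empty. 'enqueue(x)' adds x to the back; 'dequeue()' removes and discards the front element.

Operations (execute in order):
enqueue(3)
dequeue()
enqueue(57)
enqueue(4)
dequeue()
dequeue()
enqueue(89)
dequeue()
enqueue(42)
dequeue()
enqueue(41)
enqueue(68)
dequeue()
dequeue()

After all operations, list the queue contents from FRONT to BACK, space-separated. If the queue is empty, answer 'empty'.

enqueue(3): [3]
dequeue(): []
enqueue(57): [57]
enqueue(4): [57, 4]
dequeue(): [4]
dequeue(): []
enqueue(89): [89]
dequeue(): []
enqueue(42): [42]
dequeue(): []
enqueue(41): [41]
enqueue(68): [41, 68]
dequeue(): [68]
dequeue(): []

Answer: empty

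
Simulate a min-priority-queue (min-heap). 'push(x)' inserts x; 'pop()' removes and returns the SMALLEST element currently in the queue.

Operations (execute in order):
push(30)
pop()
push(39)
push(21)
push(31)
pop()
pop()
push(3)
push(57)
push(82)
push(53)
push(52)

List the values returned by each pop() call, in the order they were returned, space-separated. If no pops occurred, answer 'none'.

Answer: 30 21 31

Derivation:
push(30): heap contents = [30]
pop() → 30: heap contents = []
push(39): heap contents = [39]
push(21): heap contents = [21, 39]
push(31): heap contents = [21, 31, 39]
pop() → 21: heap contents = [31, 39]
pop() → 31: heap contents = [39]
push(3): heap contents = [3, 39]
push(57): heap contents = [3, 39, 57]
push(82): heap contents = [3, 39, 57, 82]
push(53): heap contents = [3, 39, 53, 57, 82]
push(52): heap contents = [3, 39, 52, 53, 57, 82]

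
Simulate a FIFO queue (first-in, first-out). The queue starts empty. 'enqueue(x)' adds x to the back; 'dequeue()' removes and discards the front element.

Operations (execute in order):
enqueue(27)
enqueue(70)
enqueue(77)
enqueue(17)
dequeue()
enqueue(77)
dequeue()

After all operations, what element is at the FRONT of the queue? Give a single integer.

enqueue(27): queue = [27]
enqueue(70): queue = [27, 70]
enqueue(77): queue = [27, 70, 77]
enqueue(17): queue = [27, 70, 77, 17]
dequeue(): queue = [70, 77, 17]
enqueue(77): queue = [70, 77, 17, 77]
dequeue(): queue = [77, 17, 77]

Answer: 77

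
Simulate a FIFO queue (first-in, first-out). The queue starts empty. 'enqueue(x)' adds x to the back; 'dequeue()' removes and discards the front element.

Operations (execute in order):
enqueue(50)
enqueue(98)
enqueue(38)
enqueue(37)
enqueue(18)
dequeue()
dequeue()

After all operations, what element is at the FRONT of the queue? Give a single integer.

enqueue(50): queue = [50]
enqueue(98): queue = [50, 98]
enqueue(38): queue = [50, 98, 38]
enqueue(37): queue = [50, 98, 38, 37]
enqueue(18): queue = [50, 98, 38, 37, 18]
dequeue(): queue = [98, 38, 37, 18]
dequeue(): queue = [38, 37, 18]

Answer: 38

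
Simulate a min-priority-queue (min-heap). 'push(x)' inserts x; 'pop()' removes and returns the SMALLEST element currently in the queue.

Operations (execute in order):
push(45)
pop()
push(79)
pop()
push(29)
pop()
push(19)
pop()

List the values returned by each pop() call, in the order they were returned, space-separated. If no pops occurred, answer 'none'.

Answer: 45 79 29 19

Derivation:
push(45): heap contents = [45]
pop() → 45: heap contents = []
push(79): heap contents = [79]
pop() → 79: heap contents = []
push(29): heap contents = [29]
pop() → 29: heap contents = []
push(19): heap contents = [19]
pop() → 19: heap contents = []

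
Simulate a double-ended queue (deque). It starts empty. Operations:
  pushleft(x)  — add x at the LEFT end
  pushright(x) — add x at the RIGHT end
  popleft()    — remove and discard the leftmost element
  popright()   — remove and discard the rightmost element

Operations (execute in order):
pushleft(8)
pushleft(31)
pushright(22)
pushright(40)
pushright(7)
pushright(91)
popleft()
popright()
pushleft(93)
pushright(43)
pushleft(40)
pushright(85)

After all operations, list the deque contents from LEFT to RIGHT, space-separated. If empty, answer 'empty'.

Answer: 40 93 8 22 40 7 43 85

Derivation:
pushleft(8): [8]
pushleft(31): [31, 8]
pushright(22): [31, 8, 22]
pushright(40): [31, 8, 22, 40]
pushright(7): [31, 8, 22, 40, 7]
pushright(91): [31, 8, 22, 40, 7, 91]
popleft(): [8, 22, 40, 7, 91]
popright(): [8, 22, 40, 7]
pushleft(93): [93, 8, 22, 40, 7]
pushright(43): [93, 8, 22, 40, 7, 43]
pushleft(40): [40, 93, 8, 22, 40, 7, 43]
pushright(85): [40, 93, 8, 22, 40, 7, 43, 85]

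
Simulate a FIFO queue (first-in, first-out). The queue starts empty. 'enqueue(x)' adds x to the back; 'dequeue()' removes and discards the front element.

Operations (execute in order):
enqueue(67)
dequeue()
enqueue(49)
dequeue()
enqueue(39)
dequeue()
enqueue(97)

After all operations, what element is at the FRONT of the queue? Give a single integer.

Answer: 97

Derivation:
enqueue(67): queue = [67]
dequeue(): queue = []
enqueue(49): queue = [49]
dequeue(): queue = []
enqueue(39): queue = [39]
dequeue(): queue = []
enqueue(97): queue = [97]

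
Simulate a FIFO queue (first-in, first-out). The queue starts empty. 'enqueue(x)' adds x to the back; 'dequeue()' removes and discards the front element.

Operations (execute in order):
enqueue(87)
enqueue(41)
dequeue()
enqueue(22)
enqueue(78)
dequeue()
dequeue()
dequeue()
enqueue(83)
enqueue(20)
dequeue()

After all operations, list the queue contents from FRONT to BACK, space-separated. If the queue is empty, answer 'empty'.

enqueue(87): [87]
enqueue(41): [87, 41]
dequeue(): [41]
enqueue(22): [41, 22]
enqueue(78): [41, 22, 78]
dequeue(): [22, 78]
dequeue(): [78]
dequeue(): []
enqueue(83): [83]
enqueue(20): [83, 20]
dequeue(): [20]

Answer: 20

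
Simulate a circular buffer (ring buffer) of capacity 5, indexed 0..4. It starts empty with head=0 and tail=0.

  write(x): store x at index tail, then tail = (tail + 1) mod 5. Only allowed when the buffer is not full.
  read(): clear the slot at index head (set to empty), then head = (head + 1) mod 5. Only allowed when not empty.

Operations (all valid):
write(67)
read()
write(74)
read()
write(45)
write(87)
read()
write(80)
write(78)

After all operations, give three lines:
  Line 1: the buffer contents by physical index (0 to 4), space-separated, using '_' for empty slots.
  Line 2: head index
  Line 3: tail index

Answer: 78 _ _ 87 80
3
1

Derivation:
write(67): buf=[67 _ _ _ _], head=0, tail=1, size=1
read(): buf=[_ _ _ _ _], head=1, tail=1, size=0
write(74): buf=[_ 74 _ _ _], head=1, tail=2, size=1
read(): buf=[_ _ _ _ _], head=2, tail=2, size=0
write(45): buf=[_ _ 45 _ _], head=2, tail=3, size=1
write(87): buf=[_ _ 45 87 _], head=2, tail=4, size=2
read(): buf=[_ _ _ 87 _], head=3, tail=4, size=1
write(80): buf=[_ _ _ 87 80], head=3, tail=0, size=2
write(78): buf=[78 _ _ 87 80], head=3, tail=1, size=3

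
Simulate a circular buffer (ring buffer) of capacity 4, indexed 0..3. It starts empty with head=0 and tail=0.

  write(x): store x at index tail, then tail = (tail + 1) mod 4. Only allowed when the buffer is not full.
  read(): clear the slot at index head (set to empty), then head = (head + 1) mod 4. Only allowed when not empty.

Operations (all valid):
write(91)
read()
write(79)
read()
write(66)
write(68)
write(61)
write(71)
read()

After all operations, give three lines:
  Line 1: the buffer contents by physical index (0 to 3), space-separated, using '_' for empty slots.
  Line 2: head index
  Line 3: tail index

write(91): buf=[91 _ _ _], head=0, tail=1, size=1
read(): buf=[_ _ _ _], head=1, tail=1, size=0
write(79): buf=[_ 79 _ _], head=1, tail=2, size=1
read(): buf=[_ _ _ _], head=2, tail=2, size=0
write(66): buf=[_ _ 66 _], head=2, tail=3, size=1
write(68): buf=[_ _ 66 68], head=2, tail=0, size=2
write(61): buf=[61 _ 66 68], head=2, tail=1, size=3
write(71): buf=[61 71 66 68], head=2, tail=2, size=4
read(): buf=[61 71 _ 68], head=3, tail=2, size=3

Answer: 61 71 _ 68
3
2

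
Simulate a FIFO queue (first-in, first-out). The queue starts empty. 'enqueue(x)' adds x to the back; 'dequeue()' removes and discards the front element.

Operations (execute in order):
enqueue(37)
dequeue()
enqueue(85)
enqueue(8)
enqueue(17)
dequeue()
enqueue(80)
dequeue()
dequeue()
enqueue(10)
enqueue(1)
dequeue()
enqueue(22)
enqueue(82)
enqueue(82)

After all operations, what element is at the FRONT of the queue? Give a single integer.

enqueue(37): queue = [37]
dequeue(): queue = []
enqueue(85): queue = [85]
enqueue(8): queue = [85, 8]
enqueue(17): queue = [85, 8, 17]
dequeue(): queue = [8, 17]
enqueue(80): queue = [8, 17, 80]
dequeue(): queue = [17, 80]
dequeue(): queue = [80]
enqueue(10): queue = [80, 10]
enqueue(1): queue = [80, 10, 1]
dequeue(): queue = [10, 1]
enqueue(22): queue = [10, 1, 22]
enqueue(82): queue = [10, 1, 22, 82]
enqueue(82): queue = [10, 1, 22, 82, 82]

Answer: 10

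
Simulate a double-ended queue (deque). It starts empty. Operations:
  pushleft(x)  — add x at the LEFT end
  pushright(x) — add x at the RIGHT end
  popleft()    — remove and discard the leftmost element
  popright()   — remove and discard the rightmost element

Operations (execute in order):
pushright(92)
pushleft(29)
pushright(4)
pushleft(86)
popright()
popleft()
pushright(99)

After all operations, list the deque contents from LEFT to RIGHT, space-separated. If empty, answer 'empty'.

Answer: 29 92 99

Derivation:
pushright(92): [92]
pushleft(29): [29, 92]
pushright(4): [29, 92, 4]
pushleft(86): [86, 29, 92, 4]
popright(): [86, 29, 92]
popleft(): [29, 92]
pushright(99): [29, 92, 99]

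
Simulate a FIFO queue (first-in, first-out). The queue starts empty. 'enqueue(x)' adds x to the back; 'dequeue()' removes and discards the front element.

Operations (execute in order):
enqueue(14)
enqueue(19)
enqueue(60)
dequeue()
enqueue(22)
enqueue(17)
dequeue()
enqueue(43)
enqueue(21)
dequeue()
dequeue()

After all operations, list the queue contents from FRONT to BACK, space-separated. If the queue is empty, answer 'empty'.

Answer: 17 43 21

Derivation:
enqueue(14): [14]
enqueue(19): [14, 19]
enqueue(60): [14, 19, 60]
dequeue(): [19, 60]
enqueue(22): [19, 60, 22]
enqueue(17): [19, 60, 22, 17]
dequeue(): [60, 22, 17]
enqueue(43): [60, 22, 17, 43]
enqueue(21): [60, 22, 17, 43, 21]
dequeue(): [22, 17, 43, 21]
dequeue(): [17, 43, 21]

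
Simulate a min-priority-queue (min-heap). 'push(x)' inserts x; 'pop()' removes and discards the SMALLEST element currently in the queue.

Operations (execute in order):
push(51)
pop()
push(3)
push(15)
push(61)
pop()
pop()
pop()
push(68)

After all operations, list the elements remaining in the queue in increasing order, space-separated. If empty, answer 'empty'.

Answer: 68

Derivation:
push(51): heap contents = [51]
pop() → 51: heap contents = []
push(3): heap contents = [3]
push(15): heap contents = [3, 15]
push(61): heap contents = [3, 15, 61]
pop() → 3: heap contents = [15, 61]
pop() → 15: heap contents = [61]
pop() → 61: heap contents = []
push(68): heap contents = [68]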